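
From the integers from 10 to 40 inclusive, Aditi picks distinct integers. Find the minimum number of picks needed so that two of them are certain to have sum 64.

24

A set avoiding the sum 64 can contain at most one of each pair {x, 64−x}, plus the 15 elements whose complement lies outside the range or equal to its own complement.
The integers 10, …, 32 (23 of them) are such a set: any two sum to at least 10+11 = 21 and at most 31+32 = 63 < 64.
Any 24th integer completes one of the 8 pairs, so 24 choices force a sum of 64.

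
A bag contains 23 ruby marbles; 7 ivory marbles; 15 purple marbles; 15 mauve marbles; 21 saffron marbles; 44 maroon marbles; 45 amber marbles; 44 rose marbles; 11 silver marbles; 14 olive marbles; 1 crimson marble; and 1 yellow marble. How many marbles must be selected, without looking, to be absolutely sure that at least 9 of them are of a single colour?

82

The 12 colours are the holes; the marbles drawn are the pigeons.
To avoid 9 of any one colour, the worst case takes at most 8 of each colour, or every marble of a colour that has fewer than 8.
That gives 8 + 7 + 8 + 8 + 8 + 8 + 8 + 8 + 8 + 8 + 1 + 1 = 81 marbles with no colour reaching 9.
The next marble forces some colour to 9, so 81 + 1 = 82.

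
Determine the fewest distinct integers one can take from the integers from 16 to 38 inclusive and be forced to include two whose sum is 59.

A set avoiding the sum 59 can contain at most one of each pair {x, 59−x}, plus the 5 elements whose complement lies outside the range.
The integers 16, …, 29 (14 of them) are such a set: any two sum to at least 16+17 = 33 and at most 28+29 = 57 < 59.
Pigeonhole: any 15th integer completes one of the 9 pairs, so 15 choices force a sum of 59.

15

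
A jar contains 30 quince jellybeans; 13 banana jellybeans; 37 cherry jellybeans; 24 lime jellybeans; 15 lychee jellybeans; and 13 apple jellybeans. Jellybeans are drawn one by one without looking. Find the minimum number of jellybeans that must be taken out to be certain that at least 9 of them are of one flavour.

49

Put each drawn jellybean into a box by flavour. The largest draw with every box below 9 takes min(count, 8) from each flavour.
Σ min(cᵢ, 8) = 8 + 8 + 8 + 8 + 8 + 8 = 48.
Draw number 48 + 1 = 49 must push one box to 9.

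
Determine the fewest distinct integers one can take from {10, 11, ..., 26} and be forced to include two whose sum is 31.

Group the elements by complementary pair {x, 31−x}: {10,21}, {11,20}, {12,19}, …, giving 6 two-element pairs and 5 integers whose partner 31−x falls outside [10,26].
Pigeonhole: treating each of those 11 groups as a pigeonhole, one can pick one integer per group — 11 integers — with no two summing to 31.
The 12th integer lands in an occupied pair, forcing a sum of 31.

12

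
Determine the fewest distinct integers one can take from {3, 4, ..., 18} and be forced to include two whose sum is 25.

11

A set avoiding the sum 25 can contain at most one of each pair {x, 25−x}, plus the 4 elements whose complement lies outside the range.
The integers 3, …, 12 (10 of them) are such a set: any two sum to at least 3+4 = 7 and at most 11+12 = 23 < 25.
By pigeonhole, any 11th integer completes one of the 6 pairs, so 11 choices force a sum of 25.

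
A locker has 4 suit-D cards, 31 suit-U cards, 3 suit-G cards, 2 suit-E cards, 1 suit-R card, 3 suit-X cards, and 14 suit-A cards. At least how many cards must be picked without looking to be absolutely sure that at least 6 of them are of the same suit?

24

By the pigeonhole principle, put each drawn card into a box by suit. The largest draw with every box below 6 takes min(count, 5) from each suit; suits with fewer than 5 contribute all they have.
Σ min(cᵢ, 5) = 4 + 5 + 3 + 2 + 1 + 3 + 5 = 23.
Draw number 23 + 1 = 24 must push one box to 6.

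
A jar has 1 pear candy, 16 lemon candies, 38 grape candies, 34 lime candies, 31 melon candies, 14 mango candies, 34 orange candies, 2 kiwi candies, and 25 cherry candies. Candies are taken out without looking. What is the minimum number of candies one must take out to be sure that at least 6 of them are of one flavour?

39

The 9 flavours are the holes; the candies drawn are the pigeons.
To avoid 6 of any one flavour, the worst case takes at most 5 of each flavour, or every candy of a flavour that has fewer than 5.
That gives 1 + 5 + 5 + 5 + 5 + 5 + 5 + 2 + 5 = 38 candies with no flavour reaching 6.
The next candy forces some flavour to 6, so 38 + 1 = 39.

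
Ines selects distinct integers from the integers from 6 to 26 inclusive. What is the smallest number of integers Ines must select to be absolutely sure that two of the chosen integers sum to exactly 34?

A set avoiding the sum 34 can contain at most one of each pair {x, 34−x}, plus the 3 elements whose complement lies outside the range or equal to its own complement.
The integers 6, …, 17 (12 of them) are such a set: any two sum to at least 6+7 = 13 and at most 16+17 = 33 < 34.
Any 13th integer completes one of the 9 pairs, so 13 choices force a sum of 34.

13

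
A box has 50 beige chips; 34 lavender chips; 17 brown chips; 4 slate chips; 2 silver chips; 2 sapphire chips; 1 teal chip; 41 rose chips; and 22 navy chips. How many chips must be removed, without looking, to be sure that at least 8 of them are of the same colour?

45

The 9 colours are the holes; the chips drawn are the pigeons.
To avoid 8 of any one colour, the worst case takes at most 7 of each colour, or every chip of a colour that has fewer than 7.
That gives 7 + 7 + 7 + 4 + 2 + 2 + 1 + 7 + 7 = 44 chips with no colour reaching 8.
The next chip forces some colour to 8, so 44 + 1 = 45.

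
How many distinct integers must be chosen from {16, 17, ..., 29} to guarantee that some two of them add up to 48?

10

Group the elements by complementary pair {x, 48−x}: {19,29}, {20,28}, {21,27}, …, giving 5 two-element pairs, the single value 24 (it cannot pair with itself since the integers are distinct), and 3 integers whose partner 48−x falls outside [16,29].
Treating each of those 9 groups as a pigeonhole, one can pick one integer per group — 9 integers — with no two summing to 48.
The 10th integer lands in an occupied pair, forcing a sum of 48.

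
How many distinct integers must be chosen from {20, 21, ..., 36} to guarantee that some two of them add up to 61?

12

A set avoiding the sum 61 can contain at most one of each pair {x, 61−x}, plus the 5 elements whose complement lies outside the range.
The integers 20, …, 30 (11 of them) are such a set: any two sum to at least 20+21 = 41 and at most 29+30 = 59 < 61.
By pigeonhole, any 12th integer completes one of the 6 pairs, so 12 choices force a sum of 61.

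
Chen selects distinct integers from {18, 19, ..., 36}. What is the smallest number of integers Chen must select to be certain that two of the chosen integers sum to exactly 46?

15

A set avoiding the sum 46 can contain at most one of each pair {x, 46−x}, plus the 9 elements whose complement lies outside the range or equal to its own complement.
The integers 23, …, 36 (14 of them) are such a set: any two sum to at least 23+24 = 47 > 46.
Any 15th integer completes one of the 5 pairs, so 15 choices force a sum of 46.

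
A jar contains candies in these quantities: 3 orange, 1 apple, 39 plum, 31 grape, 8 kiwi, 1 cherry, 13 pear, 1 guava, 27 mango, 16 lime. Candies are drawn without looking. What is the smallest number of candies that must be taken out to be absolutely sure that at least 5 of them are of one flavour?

31

Pigeonhole: put each drawn candy into a box by flavour. The largest draw with every box below 5 takes min(count, 4) from each flavour; flavours with fewer than 4 contribute all they have.
Σ min(cᵢ, 4) = 3 + 1 + 4 + 4 + 4 + 1 + 4 + 1 + 4 + 4 = 30.
Draw number 30 + 1 = 31 must push one box to 5.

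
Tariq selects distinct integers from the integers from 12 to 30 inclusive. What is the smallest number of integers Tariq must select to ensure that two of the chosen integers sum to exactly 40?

Two chosen integers sum to 40 exactly when both halves of some pair {x, 40−x} with 12 ≤ x ≤ 40−x ≤ 28 are chosen — 8 such pairs.
The remaining 3 elements (those with no distinct partner in range) can never complete a 40-sum, so the worst case takes all of them and one from each pair: 3 + 8 = 11.
The 12th integer has to be the second member of some pair, so 11 + 1 = 12.

12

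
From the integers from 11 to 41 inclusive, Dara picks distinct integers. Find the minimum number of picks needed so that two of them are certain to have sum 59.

20

Group the elements by complementary pair {x, 59−x}: {18,41}, {19,40}, {20,39}, …, giving 12 two-element pairs and 7 integers whose partner 59−x falls outside [11,41].
Pigeonhole: treating each of those 19 groups as a pigeonhole, one can pick one integer per group — 19 integers — with no two summing to 59.
The 20th integer lands in an occupied pair, forcing a sum of 59.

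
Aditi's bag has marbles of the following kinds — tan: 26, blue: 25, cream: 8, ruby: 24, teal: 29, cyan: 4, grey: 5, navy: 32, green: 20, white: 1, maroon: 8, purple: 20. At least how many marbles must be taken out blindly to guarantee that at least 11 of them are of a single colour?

The 12 colours are the holes; the marbles drawn are the pigeons.
To avoid 11 of any one colour, the worst case takes at most 10 of each colour, or every marble of a colour that has fewer than 10.
That gives 10 + 10 + 8 + 10 + 10 + 4 + 5 + 10 + 10 + 1 + 8 + 10 = 96 marbles with no colour reaching 11.
The next marble forces some colour to 11, so 96 + 1 = 97.

97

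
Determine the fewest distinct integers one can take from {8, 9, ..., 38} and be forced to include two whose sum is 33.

23

Group the elements by complementary pair {x, 33−x}: {8,25}, {9,24}, {10,23}, …, giving 9 two-element pairs and 13 integers whose partner 33−x falls outside [8,38].
Treating each of those 22 groups as a pigeonhole, one can pick one integer per group — 22 integers — with no two summing to 33.
The 23rd integer lands in an occupied pair, forcing a sum of 33.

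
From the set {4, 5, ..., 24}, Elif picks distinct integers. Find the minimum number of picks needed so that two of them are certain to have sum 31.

Group the elements by complementary pair {x, 31−x}: {7,24}, {8,23}, {9,22}, …, giving 9 two-element pairs and 3 integers whose partner 31−x falls outside [4,24].
By pigeonhole, treating each of those 12 groups as a pigeonhole, one can pick one integer per group — 12 integers — with no two summing to 31.
The 13th integer lands in an occupied pair, forcing a sum of 31.

13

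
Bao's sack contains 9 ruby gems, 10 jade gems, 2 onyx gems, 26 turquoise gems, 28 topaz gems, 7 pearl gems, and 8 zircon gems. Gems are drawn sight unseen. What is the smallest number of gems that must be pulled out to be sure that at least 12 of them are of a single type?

An adversary could hand out at most 11 gems per type (5 types run out sooner): 9 + 10 + 2 + 11 + 11 + 7 + 8 = 58 gems and still no type has 12.
By pigeonhole, one more gem lands in a type already at 11, so 59 draws are enough and 58 are not.

59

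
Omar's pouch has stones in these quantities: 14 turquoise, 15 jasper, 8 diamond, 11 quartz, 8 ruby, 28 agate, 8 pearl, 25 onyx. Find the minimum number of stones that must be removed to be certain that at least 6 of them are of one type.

Pigeonhole: put each drawn stone into a box by type. The largest draw with every box below 6 takes min(count, 5) from each type.
Σ min(cᵢ, 5) = 5 + 5 + 5 + 5 + 5 + 5 + 5 + 5 = 40.
Draw number 40 + 1 = 41 must push one box to 6.

41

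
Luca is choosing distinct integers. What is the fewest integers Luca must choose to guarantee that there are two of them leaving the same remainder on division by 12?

By the pigeonhole principle, the 12 residue classes mod 12 are the pigeonholes.
With 12 integers one could put 1 in each residue class and have no class reach 2.
The 13th integer pushes some class to 2, so 12·1 + 1 = 13.

13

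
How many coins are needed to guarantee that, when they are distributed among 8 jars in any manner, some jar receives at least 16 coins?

121

With 120 coins one could put exactly 15 in each of the 8 jars, and no jar would reach 16.
One more coin must land in a jar that already has 15, giving it 16.
So 8 × 15 + 1 = 121 coins are required.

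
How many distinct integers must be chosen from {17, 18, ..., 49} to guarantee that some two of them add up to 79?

Two chosen integers sum to 79 exactly when both halves of some pair {x, 79−x} with 30 ≤ x ≤ 79−x ≤ 49 are chosen — 10 such pairs.
The remaining 13 elements (those with no distinct partner in range) can never complete a 79-sum, so the worst case takes all of them and one from each pair: 13 + 10 = 23.
Pigeonhole: the 24th integer has to be the second member of some pair, so 23 + 1 = 24.

24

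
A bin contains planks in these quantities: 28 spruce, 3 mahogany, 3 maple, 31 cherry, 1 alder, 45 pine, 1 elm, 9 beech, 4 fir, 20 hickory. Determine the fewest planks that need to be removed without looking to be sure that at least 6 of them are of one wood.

The 10 woods are the holes; the planks drawn are the pigeons.
To avoid 6 of any one wood, the worst case takes at most 5 of each wood, or every plank of a wood that has fewer than 5.
That gives 5 + 3 + 3 + 5 + 1 + 5 + 1 + 5 + 4 + 5 = 37 planks with no wood reaching 6.
The next plank forces some wood to 6, so 37 + 1 = 38.

38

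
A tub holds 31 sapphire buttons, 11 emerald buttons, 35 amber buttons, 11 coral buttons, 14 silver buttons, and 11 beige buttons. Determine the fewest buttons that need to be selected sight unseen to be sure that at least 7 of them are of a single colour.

Put each drawn button into a box by colour. The largest draw with every box below 7 takes min(count, 6) from each colour.
Σ min(cᵢ, 6) = 6 + 6 + 6 + 6 + 6 + 6 = 36.
Draw number 36 + 1 = 37 must push one box to 7.

37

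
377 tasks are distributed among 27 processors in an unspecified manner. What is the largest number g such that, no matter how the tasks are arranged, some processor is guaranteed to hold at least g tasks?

14

Pigeonhole: the 27 processors are the holes and the 377 tasks are the pigeons.
If every processor held at most 13 tasks, the total would be at most 27 × 13 = 351, which is less than 377.
So some processor holds at least ⌈377/27⌉ = 14 tasks.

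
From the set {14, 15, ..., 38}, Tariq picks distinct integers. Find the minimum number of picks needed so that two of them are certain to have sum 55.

Two chosen integers sum to 55 exactly when both halves of some pair {x, 55−x} with 17 ≤ x ≤ 55−x ≤ 38 are chosen — 11 such pairs.
The remaining 3 elements (those with no distinct partner in range) can never complete a 55-sum, so the worst case takes all of them and one from each pair: 3 + 11 = 14.
Pigeonhole: the 15th integer has to be the second member of some pair, so 14 + 1 = 15.

15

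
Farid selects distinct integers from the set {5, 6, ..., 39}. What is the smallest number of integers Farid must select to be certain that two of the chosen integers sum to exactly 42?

20

Two chosen integers sum to 42 exactly when both halves of some pair {x, 42−x} with 5 ≤ x ≤ 42−x ≤ 37 are chosen — 16 such pairs.
The remaining 3 elements (those with no distinct partner in range) can never complete a 42-sum, so the worst case takes all of them and one from each pair: 3 + 16 = 19.
The 20th integer has to be the second member of some pair, so 19 + 1 = 20.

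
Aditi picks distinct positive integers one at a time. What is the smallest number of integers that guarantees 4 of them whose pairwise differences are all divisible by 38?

Integers whose pairwise differences are multiples of 38 are exactly those sharing a remainder mod 38. The 38 residue classes mod 38 are the pigeonholes.
With 114 integers one could put 3 in each residue class and have no class reach 4.
The 115th integer pushes some class to 4, so 38·3 + 1 = 115.

115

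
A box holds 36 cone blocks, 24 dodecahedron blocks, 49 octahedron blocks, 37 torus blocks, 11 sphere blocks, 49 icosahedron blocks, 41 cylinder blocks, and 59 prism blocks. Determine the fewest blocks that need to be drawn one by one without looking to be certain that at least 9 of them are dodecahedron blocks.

291

In the worst case for collecting dodecahedron blocks, every non-dodecahedron block comes out first.
There are 36 + 49 + 37 + 11 + 49 + 41 + 59 = 282 non-dodecahedron blocks altogether.
After those, each further block must be dodecahedron, so 282 + 9 = 291 draws guarantee 9 dodecahedron blocks.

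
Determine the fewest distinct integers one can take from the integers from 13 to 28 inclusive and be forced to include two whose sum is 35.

12

Group the elements by complementary pair {x, 35−x}: {13,22}, {14,21}, {15,20}, …, giving 5 two-element pairs and 6 integers whose partner 35−x falls outside [13,28].
By pigeonhole, treating each of those 11 groups as a pigeonhole, one can pick one integer per group — 11 integers — with no two summing to 35.
The 12th integer lands in an occupied pair, forcing a sum of 35.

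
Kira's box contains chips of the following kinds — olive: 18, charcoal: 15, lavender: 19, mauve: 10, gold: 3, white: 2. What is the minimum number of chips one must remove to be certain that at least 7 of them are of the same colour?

By the pigeonhole principle, put each drawn chip into a box by colour. The largest draw with every box below 7 takes min(count, 6) from each colour; colours with fewer than 6 contribute all they have.
Σ min(cᵢ, 6) = 6 + 6 + 6 + 6 + 3 + 2 = 29.
Draw number 29 + 1 = 30 must push one box to 7.

30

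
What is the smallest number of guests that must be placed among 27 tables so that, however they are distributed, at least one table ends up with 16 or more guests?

406

With 405 guests one could put exactly 15 in each of the 27 tables, and no table would reach 16.
One more guest must land in a table that already has 15, giving it 16.
So 27 × 15 + 1 = 406 guests are required.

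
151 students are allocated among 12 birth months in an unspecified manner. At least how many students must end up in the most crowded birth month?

The 12 birth months are the holes and the 151 students are the pigeons.
If every birth month held at most 12 students, the total would be at most 12 × 12 = 144, which is less than 151.
So some birth month holds at least ⌈151/12⌉ = 13 students.

13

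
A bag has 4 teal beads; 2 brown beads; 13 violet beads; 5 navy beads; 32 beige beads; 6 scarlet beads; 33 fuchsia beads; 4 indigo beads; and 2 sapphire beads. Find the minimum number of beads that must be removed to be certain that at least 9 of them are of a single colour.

48

The 9 colours are the holes; the beads drawn are the pigeons.
To avoid 9 of any one colour, the worst case takes at most 8 of each colour, or every bead of a colour that has fewer than 8.
That gives 4 + 2 + 8 + 5 + 8 + 6 + 8 + 4 + 2 = 47 beads with no colour reaching 9.
The next bead forces some colour to 9, so 47 + 1 = 48.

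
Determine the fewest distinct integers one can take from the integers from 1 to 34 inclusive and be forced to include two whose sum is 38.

20

Two chosen integers sum to 38 exactly when both halves of some pair {x, 38−x} with 4 ≤ x ≤ 38−x ≤ 34 are chosen — 15 such pairs.
The remaining 4 elements (those with no distinct partner in range) can never complete a 38-sum, so the worst case takes all of them and one from each pair: 4 + 15 = 19.
The 20th integer has to be the second member of some pair, so 19 + 1 = 20.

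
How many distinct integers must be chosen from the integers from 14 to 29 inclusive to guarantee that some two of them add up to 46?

11

A set avoiding the sum 46 can contain at most one of each pair {x, 46−x}, plus the 4 elements whose complement lies outside the range or equal to its own complement.
The integers 14, …, 23 (10 of them) are such a set: any two sum to at least 14+15 = 29 and at most 22+23 = 45 < 46.
Any 11th integer completes one of the 6 pairs, so 11 choices force a sum of 46.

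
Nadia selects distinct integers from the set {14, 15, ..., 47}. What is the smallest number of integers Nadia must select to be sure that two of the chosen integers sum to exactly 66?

A set avoiding the sum 66 can contain at most one of each pair {x, 66−x}, plus the 6 elements whose complement lies outside the range or equal to its own complement.
The integers 14, …, 33 (20 of them) are such a set: any two sum to at least 14+15 = 29 and at most 32+33 = 65 < 66.
By pigeonhole, any 21st integer completes one of the 14 pairs, so 21 choices force a sum of 66.

21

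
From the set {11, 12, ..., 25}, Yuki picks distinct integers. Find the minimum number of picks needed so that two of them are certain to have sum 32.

Two chosen integers sum to 32 exactly when both halves of some pair {x, 32−x} with 11 ≤ x ≤ 32−x ≤ 21 are chosen — 5 such pairs.
The remaining 5 elements (those with no distinct partner in range) can never complete a 32-sum, so the worst case takes all of them and one from each pair: 5 + 5 = 10.
By the pigeonhole principle, the 11th integer has to be the second member of some pair, so 10 + 1 = 11.

11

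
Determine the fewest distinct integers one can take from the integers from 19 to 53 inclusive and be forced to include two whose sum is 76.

Group the elements by complementary pair {x, 76−x}: {23,53}, {24,52}, {25,51}, …, giving 15 two-element pairs; the single value 38 (it cannot pair with itself since the integers are distinct); and 4 integers whose partner 76−x falls outside [19,53].
Treating each of those 20 groups as a pigeonhole, one can pick one integer per group — 20 integers — with no two summing to 76.
The 21st integer lands in an occupied pair, forcing a sum of 76.

21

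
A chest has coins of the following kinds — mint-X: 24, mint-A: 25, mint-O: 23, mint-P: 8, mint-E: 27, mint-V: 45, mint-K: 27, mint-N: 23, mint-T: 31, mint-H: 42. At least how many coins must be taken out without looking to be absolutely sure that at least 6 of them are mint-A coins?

In the worst case for collecting mint-A coins, every non-mint-A coin comes out first.
There are 24 + 23 + 8 + 27 + 45 + 27 + 23 + 31 + 42 = 250 non-mint-A coins altogether.
After those, each further coin must be mint-A, so 250 + 6 = 256 draws guarantee 6 mint-A coins.

256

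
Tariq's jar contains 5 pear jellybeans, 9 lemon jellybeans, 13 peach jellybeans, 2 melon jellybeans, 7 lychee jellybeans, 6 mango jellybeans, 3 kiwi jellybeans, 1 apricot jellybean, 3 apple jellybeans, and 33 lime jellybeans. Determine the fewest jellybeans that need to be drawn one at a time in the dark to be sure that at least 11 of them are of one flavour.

57

An adversary could hand out at most 10 jellybeans per flavour (8 flavours run out sooner): 5 + 9 + 10 + 2 + 7 + 6 + 3 + 1 + 3 + 10 = 56 jellybeans and still no flavour has 11.
Pigeonhole: one more jellybean lands in a flavour already at 10, so 57 draws are enough and 56 are not.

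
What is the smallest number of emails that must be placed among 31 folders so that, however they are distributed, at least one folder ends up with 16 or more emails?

With 465 emails one could put exactly 15 in each of the 31 folders, and no folder would reach 16.
By pigeonhole, one more email must land in a folder that already has 15, giving it 16.
So 31 × 15 + 1 = 466 emails are required.

466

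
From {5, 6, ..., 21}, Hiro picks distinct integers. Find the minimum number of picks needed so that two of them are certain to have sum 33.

13

A set avoiding the sum 33 can contain at most one of each pair {x, 33−x}, plus the 7 elements whose complement lies outside the range.
The integers 5, …, 16 (12 of them) are such a set: any two sum to at least 5+6 = 11 and at most 15+16 = 31 < 33.
Any 13th integer completes one of the 5 pairs, so 13 choices force a sum of 33.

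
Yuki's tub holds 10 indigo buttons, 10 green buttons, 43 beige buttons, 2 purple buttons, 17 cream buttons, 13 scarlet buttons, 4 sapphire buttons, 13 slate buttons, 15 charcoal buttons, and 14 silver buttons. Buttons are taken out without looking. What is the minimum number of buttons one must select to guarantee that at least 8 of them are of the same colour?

63

By pigeonhole, put each drawn button into a box by colour. The largest draw with every box below 8 takes min(count, 7) from each colour; colours with fewer than 7 contribute all they have.
Σ min(cᵢ, 7) = 7 + 7 + 7 + 2 + 7 + 7 + 4 + 7 + 7 + 7 = 62.
Draw number 62 + 1 = 63 must push one box to 8.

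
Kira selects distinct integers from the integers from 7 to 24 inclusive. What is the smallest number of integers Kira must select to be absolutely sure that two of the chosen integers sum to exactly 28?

Group the elements by complementary pair {x, 28−x}: {7,21}, {8,20}, {9,19}, …, giving 7 two-element pairs; the single value 14 (it cannot pair with itself since the integers are distinct); and 3 integers whose partner 28−x falls outside [7,24].
Treating each of those 11 groups as a pigeonhole, one can pick one integer per group — 11 integers — with no two summing to 28.
The 12th integer lands in an occupied pair, forcing a sum of 28.

12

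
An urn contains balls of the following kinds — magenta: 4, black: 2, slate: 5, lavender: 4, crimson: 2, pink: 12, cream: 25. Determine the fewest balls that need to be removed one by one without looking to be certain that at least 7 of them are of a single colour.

30

Put each drawn ball into a box by colour. The largest draw with every box below 7 takes min(count, 6) from each colour; colours with fewer than 6 contribute all they have.
Σ min(cᵢ, 6) = 4 + 2 + 5 + 4 + 2 + 6 + 6 = 29.
Draw number 29 + 1 = 30 must push one box to 7.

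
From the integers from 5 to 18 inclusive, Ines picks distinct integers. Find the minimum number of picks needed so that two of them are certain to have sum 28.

11

A set avoiding the sum 28 can contain at most one of each pair {x, 28−x}, plus the 6 elements whose complement lies outside the range or equal to its own complement.
The integers 5, …, 14 (10 of them) are such a set: any two sum to at least 5+6 = 11 and at most 13+14 = 27 < 28.
Pigeonhole: any 11th integer completes one of the 4 pairs, so 11 choices force a sum of 28.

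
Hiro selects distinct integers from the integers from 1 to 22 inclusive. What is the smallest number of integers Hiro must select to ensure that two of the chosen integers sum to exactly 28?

Two chosen integers sum to 28 exactly when both halves of some pair {x, 28−x} with 6 ≤ x ≤ 28−x ≤ 22 are chosen — 8 such pairs.
The remaining 6 elements (those with no distinct partner in range) can never complete a 28-sum, so the worst case takes all of them and one from each pair: 6 + 8 = 14.
The 15th integer has to be the second member of some pair, so 14 + 1 = 15.

15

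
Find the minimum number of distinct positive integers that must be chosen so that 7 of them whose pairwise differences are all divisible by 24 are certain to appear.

Integers whose pairwise differences are multiples of 24 are exactly those sharing a remainder mod 24. Pigeonhole: the 24 residue classes mod 24 are the pigeonholes.
With 144 integers one could put 6 in each residue class and have no class reach 7.
The 145th integer pushes some class to 7, so 24·6 + 1 = 145.

145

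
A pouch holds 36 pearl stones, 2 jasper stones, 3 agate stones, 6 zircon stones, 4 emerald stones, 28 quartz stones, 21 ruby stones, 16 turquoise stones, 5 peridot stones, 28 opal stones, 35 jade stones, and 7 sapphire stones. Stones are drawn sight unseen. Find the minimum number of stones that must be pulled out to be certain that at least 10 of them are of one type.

82

By pigeonhole, the 12 types are the holes; the stones drawn are the pigeons.
To avoid 10 of any one type, the worst case takes at most 9 of each type, or every stone of a type that has fewer than 9.
That gives 9 + 2 + 3 + 6 + 4 + 9 + 9 + 9 + 5 + 9 + 9 + 7 = 81 stones with no type reaching 10.
The next stone forces some type to 10, so 81 + 1 = 82.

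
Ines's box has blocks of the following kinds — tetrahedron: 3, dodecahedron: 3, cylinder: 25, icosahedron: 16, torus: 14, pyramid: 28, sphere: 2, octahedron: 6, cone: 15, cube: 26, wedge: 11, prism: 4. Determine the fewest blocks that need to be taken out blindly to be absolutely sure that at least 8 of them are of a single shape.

68

By pigeonhole, put each drawn block into a box by shape. The largest draw with every box below 8 takes min(count, 7) from each shape; shapes with fewer than 7 contribute all they have.
Σ min(cᵢ, 7) = 3 + 3 + 7 + 7 + 7 + 7 + 2 + 6 + 7 + 7 + 7 + 4 = 67.
Draw number 67 + 1 = 68 must push one box to 8.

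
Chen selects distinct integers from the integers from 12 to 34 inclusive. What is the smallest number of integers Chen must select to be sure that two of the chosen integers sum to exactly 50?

Two chosen integers sum to 50 exactly when both halves of some pair {x, 50−x} with 16 ≤ x ≤ 50−x ≤ 34 are chosen — 9 such pairs.
The remaining 5 elements (those with no distinct partner in range) can never complete a 50-sum, so the worst case takes all of them and one from each pair: 5 + 9 = 14.
The 15th integer has to be the second member of some pair, so 14 + 1 = 15.

15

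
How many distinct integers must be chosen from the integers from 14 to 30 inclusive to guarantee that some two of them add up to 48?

12

A set avoiding the sum 48 can contain at most one of each pair {x, 48−x}, plus the 5 elements whose complement lies outside the range or equal to its own complement.
The integers 14, …, 24 (11 of them) are such a set: any two sum to at least 14+15 = 29 and at most 23+24 = 47 < 48.
By pigeonhole, any 12th integer completes one of the 6 pairs, so 12 choices force a sum of 48.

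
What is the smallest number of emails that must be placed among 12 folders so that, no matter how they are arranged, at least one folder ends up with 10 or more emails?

109

With 108 emails one could put exactly 9 in each of the 12 folders, and no folder would reach 10.
Pigeonhole: one more email must land in a folder that already has 9, giving it 10.
So 12 × 9 + 1 = 109 emails are required.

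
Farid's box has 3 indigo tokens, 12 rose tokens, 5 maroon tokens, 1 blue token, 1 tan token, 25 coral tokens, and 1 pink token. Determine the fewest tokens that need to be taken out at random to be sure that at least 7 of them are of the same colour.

24

Put each drawn token into a box by colour. The largest draw with every box below 7 takes min(count, 6) from each colour; colours with fewer than 6 contribute all they have.
Σ min(cᵢ, 6) = 3 + 6 + 5 + 1 + 1 + 6 + 1 = 23.
Draw number 23 + 1 = 24 must push one box to 7.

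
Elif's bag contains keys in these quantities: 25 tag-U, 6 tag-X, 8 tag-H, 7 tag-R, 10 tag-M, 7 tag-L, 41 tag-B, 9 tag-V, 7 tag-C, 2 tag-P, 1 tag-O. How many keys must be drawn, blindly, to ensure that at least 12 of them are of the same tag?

80

By pigeonhole, the 11 tags are the holes; the keys drawn are the pigeons.
To avoid 12 of any one tag, the worst case takes at most 11 of each tag, or every key of a tag that has fewer than 11.
That gives 11 + 6 + 8 + 7 + 10 + 7 + 11 + 9 + 7 + 2 + 1 = 79 keys with no tag reaching 12.
The next key forces some tag to 12, so 79 + 1 = 80.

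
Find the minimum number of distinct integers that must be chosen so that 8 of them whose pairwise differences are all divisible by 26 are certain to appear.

Integers whose pairwise differences are multiples of 26 are exactly those sharing a remainder mod 26. By the pigeonhole principle, the 26 residue classes mod 26 are the pigeonholes.
With 182 integers one could put 7 in each residue class and have no class reach 8.
The 183rd integer pushes some class to 8, so 26·7 + 1 = 183.

183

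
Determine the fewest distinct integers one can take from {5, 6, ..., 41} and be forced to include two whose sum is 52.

A set avoiding the sum 52 can contain at most one of each pair {x, 52−x}, plus the 7 elements whose complement lies outside the range or equal to its own complement.
The integers 5, …, 26 (22 of them) are such a set: any two sum to at least 5+6 = 11 and at most 25+26 = 51 < 52.
Any 23rd integer completes one of the 15 pairs, so 23 choices force a sum of 52.

23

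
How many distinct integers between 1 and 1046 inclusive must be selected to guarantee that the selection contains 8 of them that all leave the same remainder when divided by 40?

281

By pigeonhole, the 40 residue classes mod 40 are the pigeonholes.
With 280 integers one could put 7 in each residue class and have no class reach 8.
The 281st integer pushes some class to 8, so 40·7 + 1 = 281.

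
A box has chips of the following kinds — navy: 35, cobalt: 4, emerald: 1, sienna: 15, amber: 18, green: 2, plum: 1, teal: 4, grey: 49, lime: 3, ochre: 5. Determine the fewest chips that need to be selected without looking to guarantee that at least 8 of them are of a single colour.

By pigeonhole, the 11 colours are the holes; the chips drawn are the pigeons.
To avoid 8 of any one colour, the worst case takes at most 7 of each colour, or every chip of a colour that has fewer than 7.
That gives 7 + 4 + 1 + 7 + 7 + 2 + 1 + 4 + 7 + 3 + 5 = 48 chips with no colour reaching 8.
The next chip forces some colour to 8, so 48 + 1 = 49.

49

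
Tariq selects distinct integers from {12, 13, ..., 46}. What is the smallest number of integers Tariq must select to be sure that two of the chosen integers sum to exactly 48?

Two chosen integers sum to 48 exactly when both halves of some pair {x, 48−x} with 12 ≤ x ≤ 48−x ≤ 36 are chosen — 12 such pairs.
The remaining 11 elements (those with no distinct partner in range) can never complete a 48-sum, so the worst case takes all of them and one from each pair: 11 + 12 = 23.
By pigeonhole, the 24th integer has to be the second member of some pair, so 23 + 1 = 24.

24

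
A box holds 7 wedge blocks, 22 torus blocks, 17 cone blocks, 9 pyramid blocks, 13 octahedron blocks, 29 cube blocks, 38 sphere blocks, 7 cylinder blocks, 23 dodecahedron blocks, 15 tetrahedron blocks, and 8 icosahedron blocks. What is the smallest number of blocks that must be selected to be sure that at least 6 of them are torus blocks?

In the worst case for collecting torus blocks, every non-torus block comes out first.
There are 7 + 17 + 9 + 13 + 29 + 38 + 7 + 23 + 15 + 8 = 166 non-torus blocks altogether.
After those, each further block must be torus, so 166 + 6 = 172 draws guarantee 6 torus blocks.

172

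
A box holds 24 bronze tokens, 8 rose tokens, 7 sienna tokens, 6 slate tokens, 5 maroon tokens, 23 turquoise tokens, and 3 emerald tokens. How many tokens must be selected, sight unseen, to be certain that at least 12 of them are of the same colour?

An adversary could hand out at most 11 tokens per colour (5 colours run out sooner): 11 + 8 + 7 + 6 + 5 + 11 + 3 = 51 tokens and still no colour has 12.
By pigeonhole, one more token lands in a colour already at 11, so 52 draws are enough and 51 are not.

52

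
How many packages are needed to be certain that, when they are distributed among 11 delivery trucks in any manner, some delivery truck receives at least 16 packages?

With 165 packages one could put exactly 15 in each of the 11 delivery trucks, and no delivery truck would reach 16.
One more package must land in a delivery truck that already has 15, giving it 16.
So 11 × 15 + 1 = 166 packages are required.

166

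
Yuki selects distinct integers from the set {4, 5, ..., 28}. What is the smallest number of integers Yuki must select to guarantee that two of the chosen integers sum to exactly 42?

Group the elements by complementary pair {x, 42−x}: {14,28}, {15,27}, {16,26}, …, giving 7 two-element pairs, the single value 21 (it cannot pair with itself since the integers are distinct), and 10 integers whose partner 42−x falls outside [4,28].
Pigeonhole: treating each of those 18 groups as a pigeonhole, one can pick one integer per group — 18 integers — with no two summing to 42.
The 19th integer lands in an occupied pair, forcing a sum of 42.

19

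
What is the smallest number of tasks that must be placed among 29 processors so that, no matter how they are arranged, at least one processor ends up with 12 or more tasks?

320

With 319 tasks one could put exactly 11 in each of the 29 processors, and no processor would reach 12.
One more task must land in a processor that already has 11, giving it 12.
So 29 × 11 + 1 = 320 tasks are required.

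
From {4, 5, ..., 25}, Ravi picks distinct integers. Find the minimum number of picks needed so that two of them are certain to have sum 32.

14

A set avoiding the sum 32 can contain at most one of each pair {x, 32−x}, plus the 4 elements whose complement lies outside the range or equal to its own complement.
The integers 4, …, 16 (13 of them) are such a set: any two sum to at least 4+5 = 9 and at most 15+16 = 31 < 32.
Any 14th integer completes one of the 9 pairs, so 14 choices force a sum of 32.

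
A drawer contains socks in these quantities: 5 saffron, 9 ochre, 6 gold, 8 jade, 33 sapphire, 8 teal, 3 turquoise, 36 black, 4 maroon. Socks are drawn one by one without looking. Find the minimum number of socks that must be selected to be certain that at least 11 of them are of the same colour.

Pigeonhole: the 9 colours are the holes; the socks drawn are the pigeons.
To avoid 11 of any one colour, the worst case takes at most 10 of each colour, or every sock of a colour that has fewer than 10.
That gives 5 + 9 + 6 + 8 + 10 + 8 + 3 + 10 + 4 = 63 socks with no colour reaching 11.
The next sock forces some colour to 11, so 63 + 1 = 64.

64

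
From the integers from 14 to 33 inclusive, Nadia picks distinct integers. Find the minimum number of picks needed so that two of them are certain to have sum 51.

Group the elements by complementary pair {x, 51−x}: {18,33}, {19,32}, {20,31}, …, giving 8 two-element pairs and 4 integers whose partner 51−x falls outside [14,33].
Treating each of those 12 groups as a pigeonhole, one can pick one integer per group — 12 integers — with no two summing to 51.
The 13th integer lands in an occupied pair, forcing a sum of 51.

13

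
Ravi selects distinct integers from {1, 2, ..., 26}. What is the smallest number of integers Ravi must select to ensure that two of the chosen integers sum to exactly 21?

17

Two chosen integers sum to 21 exactly when both halves of some pair {x, 21−x} with 1 ≤ x ≤ 21−x ≤ 20 are chosen — 10 such pairs.
The remaining 6 elements (those with no distinct partner in range) can never complete a 21-sum, so the worst case takes all of them and one from each pair: 6 + 10 = 16.
By the pigeonhole principle, the 17th integer has to be the second member of some pair, so 16 + 1 = 17.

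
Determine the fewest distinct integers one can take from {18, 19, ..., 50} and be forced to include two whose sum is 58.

23

Two chosen integers sum to 58 exactly when both halves of some pair {x, 58−x} with 18 ≤ x ≤ 58−x ≤ 40 are chosen — 11 such pairs.
The remaining 11 elements (those with no distinct partner in range) can never complete a 58-sum, so the worst case takes all of them and one from each pair: 11 + 11 = 22.
The 23rd integer has to be the second member of some pair, so 22 + 1 = 23.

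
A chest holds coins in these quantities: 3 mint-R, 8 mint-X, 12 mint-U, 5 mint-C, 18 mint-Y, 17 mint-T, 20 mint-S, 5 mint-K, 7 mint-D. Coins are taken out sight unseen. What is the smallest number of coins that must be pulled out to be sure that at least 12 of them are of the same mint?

An adversary could hand out at most 11 coins per mint (5 mints run out sooner): 3 + 8 + 11 + 5 + 11 + 11 + 11 + 5 + 7 = 72 coins and still no mint has 12.
One more coin lands in a mint already at 11, so 73 draws are enough and 72 are not.

73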